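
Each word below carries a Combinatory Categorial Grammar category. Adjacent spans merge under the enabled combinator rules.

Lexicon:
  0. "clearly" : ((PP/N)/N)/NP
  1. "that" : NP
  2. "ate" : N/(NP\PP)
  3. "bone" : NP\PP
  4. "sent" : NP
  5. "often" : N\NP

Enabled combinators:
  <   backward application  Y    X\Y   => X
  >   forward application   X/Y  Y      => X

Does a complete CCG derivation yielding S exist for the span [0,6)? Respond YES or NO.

NO

((PP/N)/N)/NP NP N/(NP\PP) NP\PP NP N\NP
CKY chart[0,6] = {PP}; S ∉ chart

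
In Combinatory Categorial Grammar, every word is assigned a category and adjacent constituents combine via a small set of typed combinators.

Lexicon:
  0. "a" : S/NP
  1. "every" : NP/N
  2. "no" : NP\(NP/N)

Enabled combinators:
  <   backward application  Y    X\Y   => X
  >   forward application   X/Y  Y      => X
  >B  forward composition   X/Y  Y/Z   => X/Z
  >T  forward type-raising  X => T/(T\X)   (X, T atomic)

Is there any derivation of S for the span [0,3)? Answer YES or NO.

YES

[0,3] S   >
  [0,1] "a" : S/NP
  [1,3] NP   <
    [1,2] "every" : NP/N
    [2,3] "no" : NP\(NP/N)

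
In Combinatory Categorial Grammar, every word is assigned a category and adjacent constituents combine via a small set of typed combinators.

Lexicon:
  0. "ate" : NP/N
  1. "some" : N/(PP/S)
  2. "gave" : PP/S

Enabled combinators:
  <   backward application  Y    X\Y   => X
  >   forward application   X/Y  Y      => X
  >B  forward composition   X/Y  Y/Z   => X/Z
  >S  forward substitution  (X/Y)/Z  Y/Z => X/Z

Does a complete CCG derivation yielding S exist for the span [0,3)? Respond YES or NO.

NP/N N/(PP/S) PP/S
CKY chart[0,3] = {NP}; S ∉ chart

NO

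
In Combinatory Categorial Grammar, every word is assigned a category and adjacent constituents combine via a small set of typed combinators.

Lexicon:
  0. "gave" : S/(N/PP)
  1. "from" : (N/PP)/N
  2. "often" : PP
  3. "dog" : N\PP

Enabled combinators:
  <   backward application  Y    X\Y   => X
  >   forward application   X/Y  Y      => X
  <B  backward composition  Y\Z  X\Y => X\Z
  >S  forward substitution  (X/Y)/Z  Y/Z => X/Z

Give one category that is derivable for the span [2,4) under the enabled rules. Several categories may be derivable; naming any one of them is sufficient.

N

[0,4] S   >
  [0,1] "gave" : S/(N/PP)
  [1,4] N/PP   >
    [1,2] "from" : (N/PP)/N
    [2,4] N   <
      [2,3] "often" : PP
      [3,4] "dog" : N\PP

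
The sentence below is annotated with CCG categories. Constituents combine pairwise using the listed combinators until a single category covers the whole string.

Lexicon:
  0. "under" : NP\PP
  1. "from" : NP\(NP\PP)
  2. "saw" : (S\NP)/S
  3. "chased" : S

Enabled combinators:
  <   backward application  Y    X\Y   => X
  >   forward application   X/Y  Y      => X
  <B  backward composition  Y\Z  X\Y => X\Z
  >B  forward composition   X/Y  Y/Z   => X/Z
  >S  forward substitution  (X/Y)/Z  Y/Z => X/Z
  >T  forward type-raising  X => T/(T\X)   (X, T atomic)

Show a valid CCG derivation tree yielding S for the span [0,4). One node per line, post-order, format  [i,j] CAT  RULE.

[0,4] S   <
  [0,2] NP   <
    [0,1] "under" : NP\PP
    [1,2] "from" : NP\(NP\PP)
  [2,4] S\NP   >
    [2,3] "saw" : (S\NP)/S
    [3,4] "chased" : S

[0,1] NP\PP  lex  "under"
[1,2] NP\(NP\PP)  lex  "from"
[0,2] NP  <  k=1
[2,3] (S\NP)/S  lex  "saw"
[3,4] S  lex  "chased"
[2,4] S\NP  >  k=3
[0,4] S  <  k=2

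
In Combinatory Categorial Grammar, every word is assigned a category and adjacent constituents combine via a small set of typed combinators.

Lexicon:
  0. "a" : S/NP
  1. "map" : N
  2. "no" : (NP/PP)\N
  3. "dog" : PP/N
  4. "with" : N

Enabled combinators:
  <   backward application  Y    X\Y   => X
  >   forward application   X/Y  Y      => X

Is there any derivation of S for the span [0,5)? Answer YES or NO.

YES

[0,5] S   >
  [0,1] "a" : S/NP
  [1,5] NP   >
    [1,3] NP/PP   <
      [1,2] "map" : N
      [2,3] "no" : (NP/PP)\N
    [3,5] PP   >
      [3,4] "dog" : PP/N
      [4,5] "with" : N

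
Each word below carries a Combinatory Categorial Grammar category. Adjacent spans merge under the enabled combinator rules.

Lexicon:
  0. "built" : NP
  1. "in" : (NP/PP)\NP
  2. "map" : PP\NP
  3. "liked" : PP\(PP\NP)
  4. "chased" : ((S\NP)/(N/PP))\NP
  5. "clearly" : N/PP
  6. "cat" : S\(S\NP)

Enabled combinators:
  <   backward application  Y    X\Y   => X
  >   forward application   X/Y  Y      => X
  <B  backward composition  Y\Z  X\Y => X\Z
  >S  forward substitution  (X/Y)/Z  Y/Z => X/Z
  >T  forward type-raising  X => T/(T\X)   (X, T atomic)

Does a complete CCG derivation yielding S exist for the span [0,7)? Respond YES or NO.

YES

[0,7] S   <
  [0,6] S\NP   >
    [0,5] (S\NP)/(N/PP)   <
      [0,4] NP   >
        [0,2] NP/PP   <
          [0,1] "built" : NP
          [1,2] "in" : (NP/PP)\NP
        [2,4] PP   <
          [2,3] "map" : PP\NP
          [3,4] "liked" : PP\(PP\NP)
      [4,5] "chased" : ((S\NP)/(N/PP))\NP
    [5,6] "clearly" : N/PP
  [6,7] "cat" : S\(S\NP)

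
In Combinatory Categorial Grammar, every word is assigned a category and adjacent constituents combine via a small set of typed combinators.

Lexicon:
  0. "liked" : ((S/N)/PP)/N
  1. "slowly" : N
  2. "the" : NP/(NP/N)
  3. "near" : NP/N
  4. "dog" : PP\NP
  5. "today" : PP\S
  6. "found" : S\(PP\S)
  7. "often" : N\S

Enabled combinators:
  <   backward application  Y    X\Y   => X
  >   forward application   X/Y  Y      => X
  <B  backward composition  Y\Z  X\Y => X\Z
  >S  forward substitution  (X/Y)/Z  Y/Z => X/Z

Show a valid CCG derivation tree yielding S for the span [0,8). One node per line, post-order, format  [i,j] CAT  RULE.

[0,1] ((S/N)/PP)/N  lex  "liked"
[1,2] N  lex  "slowly"
[0,2] (S/N)/PP  >  k=1
[2,3] NP/(NP/N)  lex  "the"
[3,4] NP/N  lex  "near"
[2,4] NP  >  k=3
[4,5] PP\NP  lex  "dog"
[2,5] PP  <  k=4
[0,5] S/N  >  k=2
[5,6] PP\S  lex  "today"
[6,7] S\(PP\S)  lex  "found"
[5,7] S  <  k=6
[7,8] N\S  lex  "often"
[5,8] N  <  k=7
[0,8] S  >  k=5

[0,8] S   >
  [0,5] S/N   >
    [0,2] (S/N)/PP   >
      [0,1] "liked" : ((S/N)/PP)/N
      [1,2] "slowly" : N
    [2,5] PP   <
      [2,4] NP   >
        [2,3] "the" : NP/(NP/N)
        [3,4] "near" : NP/N
      [4,5] "dog" : PP\NP
  [5,8] N   <
    [5,7] S   <
      [5,6] "today" : PP\S
      [6,7] "found" : S\(PP\S)
    [7,8] "often" : N\S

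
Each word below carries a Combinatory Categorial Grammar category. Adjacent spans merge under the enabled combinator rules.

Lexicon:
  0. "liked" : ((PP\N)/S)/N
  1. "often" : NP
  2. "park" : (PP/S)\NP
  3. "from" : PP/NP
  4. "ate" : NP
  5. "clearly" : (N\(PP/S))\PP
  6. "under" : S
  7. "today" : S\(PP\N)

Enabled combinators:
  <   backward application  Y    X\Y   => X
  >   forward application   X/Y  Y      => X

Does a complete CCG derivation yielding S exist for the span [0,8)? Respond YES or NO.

[0,8] S   <
  [0,7] PP\N   >
    [0,6] (PP\N)/S   >
      [0,1] "liked" : ((PP\N)/S)/N
      [1,6] N   <
        [1,3] PP/S   <
          [1,2] "often" : NP
          [2,3] "park" : (PP/S)\NP
        [3,6] N\(PP/S)   <
          [3,5] PP   >
            [3,4] "from" : PP/NP
            [4,5] "ate" : NP
          [5,6] "clearly" : (N\(PP/S))\PP
    [6,7] "under" : S
  [7,8] "today" : S\(PP\N)

YES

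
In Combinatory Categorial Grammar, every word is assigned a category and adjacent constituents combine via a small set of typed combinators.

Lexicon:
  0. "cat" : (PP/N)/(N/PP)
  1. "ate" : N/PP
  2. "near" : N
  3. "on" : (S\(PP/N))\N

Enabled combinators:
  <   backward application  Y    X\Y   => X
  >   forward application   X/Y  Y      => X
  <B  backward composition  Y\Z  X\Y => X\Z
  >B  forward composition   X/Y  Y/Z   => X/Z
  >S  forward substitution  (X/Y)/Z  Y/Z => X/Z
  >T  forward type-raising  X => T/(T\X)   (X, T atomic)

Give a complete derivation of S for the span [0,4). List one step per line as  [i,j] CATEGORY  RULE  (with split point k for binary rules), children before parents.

[0,4] S   <
  [0,2] PP/N   >
    [0,1] "cat" : (PP/N)/(N/PP)
    [1,2] "ate" : N/PP
  [2,4] S\(PP/N)   <
    [2,3] "near" : N
    [3,4] "on" : (S\(PP/N))\N

[0,1] (PP/N)/(N/PP)  lex  "cat"
[1,2] N/PP  lex  "ate"
[0,2] PP/N  >  k=1
[2,3] N  lex  "near"
[3,4] (S\(PP/N))\N  lex  "on"
[2,4] S\(PP/N)  <  k=3
[0,4] S  <  k=2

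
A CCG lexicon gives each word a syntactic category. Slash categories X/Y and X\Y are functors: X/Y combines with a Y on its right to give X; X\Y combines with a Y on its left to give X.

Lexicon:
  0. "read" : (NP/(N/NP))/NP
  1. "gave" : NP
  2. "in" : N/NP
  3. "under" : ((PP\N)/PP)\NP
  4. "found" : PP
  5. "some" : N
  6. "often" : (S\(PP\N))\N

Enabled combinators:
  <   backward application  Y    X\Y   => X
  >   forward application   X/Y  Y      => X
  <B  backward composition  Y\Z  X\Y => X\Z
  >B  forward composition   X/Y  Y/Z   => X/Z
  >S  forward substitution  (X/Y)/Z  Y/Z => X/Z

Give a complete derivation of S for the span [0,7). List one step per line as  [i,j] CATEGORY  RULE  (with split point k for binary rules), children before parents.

[0,1] (NP/(N/NP))/NP  lex  "read"
[1,2] NP  lex  "gave"
[0,2] NP/(N/NP)  >  k=1
[2,3] N/NP  lex  "in"
[0,3] NP  >  k=2
[3,4] ((PP\N)/PP)\NP  lex  "under"
[0,4] (PP\N)/PP  <  k=3
[4,5] PP  lex  "found"
[0,5] PP\N  >  k=4
[5,6] N  lex  "some"
[6,7] (S\(PP\N))\N  lex  "often"
[5,7] S\(PP\N)  <  k=6
[0,7] S  <  k=5

[0,7] S   <
  [0,5] PP\N   >
    [0,4] (PP\N)/PP   <
      [0,3] NP   >
        [0,2] NP/(N/NP)   >
          [0,1] "read" : (NP/(N/NP))/NP
          [1,2] "gave" : NP
        [2,3] "in" : N/NP
      [3,4] "under" : ((PP\N)/PP)\NP
    [4,5] "found" : PP
  [5,7] S\(PP\N)   <
    [5,6] "some" : N
    [6,7] "often" : (S\(PP\N))\N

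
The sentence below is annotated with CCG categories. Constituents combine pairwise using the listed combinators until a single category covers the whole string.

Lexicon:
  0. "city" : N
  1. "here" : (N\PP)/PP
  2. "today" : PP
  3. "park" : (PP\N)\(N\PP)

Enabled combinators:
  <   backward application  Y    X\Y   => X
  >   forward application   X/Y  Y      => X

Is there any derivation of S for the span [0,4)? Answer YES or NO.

N (N\PP)/PP PP (PP\N)\(N\PP)
CKY chart[0,4] = {PP}; S ∉ chart

NO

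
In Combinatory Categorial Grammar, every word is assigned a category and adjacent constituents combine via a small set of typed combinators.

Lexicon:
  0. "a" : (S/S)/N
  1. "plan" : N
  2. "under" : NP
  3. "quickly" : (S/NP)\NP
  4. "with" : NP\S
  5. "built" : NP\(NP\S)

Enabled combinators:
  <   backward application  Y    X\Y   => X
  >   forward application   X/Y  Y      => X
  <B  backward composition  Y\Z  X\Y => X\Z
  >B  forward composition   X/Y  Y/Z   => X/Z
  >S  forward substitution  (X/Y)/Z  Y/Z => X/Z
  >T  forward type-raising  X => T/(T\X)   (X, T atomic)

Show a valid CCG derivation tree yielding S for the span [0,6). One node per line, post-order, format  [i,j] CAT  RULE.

[0,1] (S/S)/N  lex  "a"
[1,2] N  lex  "plan"
[0,2] S/S  >  k=1
[2,3] NP  lex  "under"
[3,4] (S/NP)\NP  lex  "quickly"
[2,4] S/NP  <  k=3
[0,4] S/NP  >B  k=2
[4,5] NP\S  lex  "with"
[5,6] NP\(NP\S)  lex  "built"
[4,6] NP  <  k=5
[0,6] S  >  k=4

[0,6] S   >
  [0,4] S/NP   >B
    [0,2] S/S   >
      [0,1] "a" : (S/S)/N
      [1,2] "plan" : N
    [2,4] S/NP   <
      [2,3] "under" : NP
      [3,4] "quickly" : (S/NP)\NP
  [4,6] NP   <
    [4,5] "with" : NP\S
    [5,6] "built" : NP\(NP\S)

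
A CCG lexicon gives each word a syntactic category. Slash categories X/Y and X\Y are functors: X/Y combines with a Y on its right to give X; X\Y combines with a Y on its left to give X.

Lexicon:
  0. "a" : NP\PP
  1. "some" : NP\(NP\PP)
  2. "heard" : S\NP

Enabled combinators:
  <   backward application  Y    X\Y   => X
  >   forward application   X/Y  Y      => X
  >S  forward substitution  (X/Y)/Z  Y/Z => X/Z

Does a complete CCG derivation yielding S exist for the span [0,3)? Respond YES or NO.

YES

[0,3] S   <
  [0,2] NP   <
    [0,1] "a" : NP\PP
    [1,2] "some" : NP\(NP\PP)
  [2,3] "heard" : S\NP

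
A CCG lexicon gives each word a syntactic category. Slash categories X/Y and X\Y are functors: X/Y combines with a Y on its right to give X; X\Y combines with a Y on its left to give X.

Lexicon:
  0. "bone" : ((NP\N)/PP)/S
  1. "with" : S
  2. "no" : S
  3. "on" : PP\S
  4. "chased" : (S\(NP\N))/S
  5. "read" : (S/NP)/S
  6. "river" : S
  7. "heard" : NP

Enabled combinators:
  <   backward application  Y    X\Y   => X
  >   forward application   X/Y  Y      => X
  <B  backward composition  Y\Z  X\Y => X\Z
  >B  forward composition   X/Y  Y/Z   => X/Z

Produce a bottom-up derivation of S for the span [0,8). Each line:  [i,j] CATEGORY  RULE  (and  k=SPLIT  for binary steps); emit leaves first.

[0,1] ((NP\N)/PP)/S  lex  "bone"
[1,2] S  lex  "with"
[0,2] (NP\N)/PP  >  k=1
[2,3] S  lex  "no"
[3,4] PP\S  lex  "on"
[2,4] PP  <  k=3
[0,4] NP\N  >  k=2
[4,5] (S\(NP\N))/S  lex  "chased"
[5,6] (S/NP)/S  lex  "read"
[6,7] S  lex  "river"
[5,7] S/NP  >  k=6
[7,8] NP  lex  "heard"
[5,8] S  >  k=7
[4,8] S\(NP\N)  >  k=5
[0,8] S  <  k=4

[0,8] S   <
  [0,4] NP\N   >
    [0,2] (NP\N)/PP   >
      [0,1] "bone" : ((NP\N)/PP)/S
      [1,2] "with" : S
    [2,4] PP   <
      [2,3] "no" : S
      [3,4] "on" : PP\S
  [4,8] S\(NP\N)   >
    [4,5] "chased" : (S\(NP\N))/S
    [5,8] S   >
      [5,7] S/NP   >
        [5,6] "read" : (S/NP)/S
        [6,7] "river" : S
      [7,8] "heard" : NP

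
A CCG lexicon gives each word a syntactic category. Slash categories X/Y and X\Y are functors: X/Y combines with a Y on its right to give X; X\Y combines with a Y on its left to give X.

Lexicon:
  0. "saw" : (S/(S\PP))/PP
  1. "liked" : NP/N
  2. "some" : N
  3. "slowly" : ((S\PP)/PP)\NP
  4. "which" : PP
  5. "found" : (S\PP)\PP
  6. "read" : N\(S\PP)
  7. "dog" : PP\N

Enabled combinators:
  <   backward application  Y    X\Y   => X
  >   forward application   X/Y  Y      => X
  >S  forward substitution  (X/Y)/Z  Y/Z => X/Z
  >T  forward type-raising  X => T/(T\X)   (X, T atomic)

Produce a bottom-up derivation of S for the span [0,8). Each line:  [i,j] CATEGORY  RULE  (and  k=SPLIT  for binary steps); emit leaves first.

[0,1] (S/(S\PP))/PP  lex  "saw"
[1,2] NP/N  lex  "liked"
[2,3] N  lex  "some"
[1,3] NP  >  k=2
[3,4] ((S\PP)/PP)\NP  lex  "slowly"
[1,4] (S\PP)/PP  <  k=3
[0,4] S/PP  >S  k=1
[4,5] PP  lex  "which"
[5,6] (S\PP)\PP  lex  "found"
[4,6] S\PP  <  k=5
[6,7] N\(S\PP)  lex  "read"
[4,7] N  <  k=6
[7,8] PP\N  lex  "dog"
[4,8] PP  <  k=7
[0,8] S  >  k=4

[0,8] S   >
  [0,4] S/PP   >S
    [0,1] "saw" : (S/(S\PP))/PP
    [1,4] (S\PP)/PP   <
      [1,3] NP   >
        [1,2] "liked" : NP/N
        [2,3] "some" : N
      [3,4] "slowly" : ((S\PP)/PP)\NP
  [4,8] PP   <
    [4,7] N   <
      [4,6] S\PP   <
        [4,5] "which" : PP
        [5,6] "found" : (S\PP)\PP
      [6,7] "read" : N\(S\PP)
    [7,8] "dog" : PP\N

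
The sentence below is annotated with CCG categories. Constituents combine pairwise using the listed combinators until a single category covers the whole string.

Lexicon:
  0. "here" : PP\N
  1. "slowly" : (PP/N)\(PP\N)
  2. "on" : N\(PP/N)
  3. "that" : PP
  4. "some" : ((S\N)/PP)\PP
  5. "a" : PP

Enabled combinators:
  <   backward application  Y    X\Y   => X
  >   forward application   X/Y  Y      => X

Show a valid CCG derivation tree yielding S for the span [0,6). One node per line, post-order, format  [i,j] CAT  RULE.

[0,1] PP\N  lex  "here"
[1,2] (PP/N)\(PP\N)  lex  "slowly"
[0,2] PP/N  <  k=1
[2,3] N\(PP/N)  lex  "on"
[0,3] N  <  k=2
[3,4] PP  lex  "that"
[4,5] ((S\N)/PP)\PP  lex  "some"
[3,5] (S\N)/PP  <  k=4
[5,6] PP  lex  "a"
[3,6] S\N  >  k=5
[0,6] S  <  k=3

[0,6] S   <
  [0,3] N   <
    [0,2] PP/N   <
      [0,1] "here" : PP\N
      [1,2] "slowly" : (PP/N)\(PP\N)
    [2,3] "on" : N\(PP/N)
  [3,6] S\N   >
    [3,5] (S\N)/PP   <
      [3,4] "that" : PP
      [4,5] "some" : ((S\N)/PP)\PP
    [5,6] "a" : PP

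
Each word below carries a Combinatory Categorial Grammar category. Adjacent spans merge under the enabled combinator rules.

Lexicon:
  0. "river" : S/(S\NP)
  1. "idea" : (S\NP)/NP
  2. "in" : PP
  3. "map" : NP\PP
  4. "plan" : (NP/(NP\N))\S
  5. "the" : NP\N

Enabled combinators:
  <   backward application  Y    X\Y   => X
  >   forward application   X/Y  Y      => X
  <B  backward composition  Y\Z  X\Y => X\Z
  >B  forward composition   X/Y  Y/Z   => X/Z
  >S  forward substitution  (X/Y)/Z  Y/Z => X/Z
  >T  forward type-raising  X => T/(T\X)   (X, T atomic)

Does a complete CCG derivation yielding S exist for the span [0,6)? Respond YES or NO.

NO

S/(S\NP) (S\NP)/NP PP NP\PP (NP/(NP\N))\S NP\N
CKY chart[0,6] = {N/(N\NP), NP, NP/(NP\NP), PP/(PP\NP), S/(S\NP)}; S ∉ chart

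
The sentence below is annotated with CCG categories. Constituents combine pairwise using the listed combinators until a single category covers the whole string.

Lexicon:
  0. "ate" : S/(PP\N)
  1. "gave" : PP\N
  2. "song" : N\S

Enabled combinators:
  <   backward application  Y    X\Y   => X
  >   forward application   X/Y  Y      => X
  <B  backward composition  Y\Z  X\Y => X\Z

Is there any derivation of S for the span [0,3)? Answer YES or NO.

S/(PP\N) PP\N N\S
CKY chart[0,3] = {N}; S ∉ chart

NO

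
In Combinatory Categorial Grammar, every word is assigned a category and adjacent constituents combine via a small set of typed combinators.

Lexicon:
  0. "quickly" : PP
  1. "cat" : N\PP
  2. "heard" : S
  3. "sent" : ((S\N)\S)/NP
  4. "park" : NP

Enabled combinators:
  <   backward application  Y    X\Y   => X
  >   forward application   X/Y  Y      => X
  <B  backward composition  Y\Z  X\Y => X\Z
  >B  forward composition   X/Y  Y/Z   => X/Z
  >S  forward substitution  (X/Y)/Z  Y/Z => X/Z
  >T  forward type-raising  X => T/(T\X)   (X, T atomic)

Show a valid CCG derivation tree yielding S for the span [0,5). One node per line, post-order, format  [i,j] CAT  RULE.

[0,1] PP  lex  "quickly"
[1,2] N\PP  lex  "cat"
[2,3] S  lex  "heard"
[3,4] ((S\N)\S)/NP  lex  "sent"
[4,5] NP  lex  "park"
[3,5] (S\N)\S  >  k=4
[2,5] S\N  <  k=3
[1,5] S\PP  <B  k=2
[0,5] S  <  k=1

[0,5] S   <
  [0,1] "quickly" : PP
  [1,5] S\PP   <B
    [1,2] "cat" : N\PP
    [2,5] S\N   <
      [2,3] "heard" : S
      [3,5] (S\N)\S   >
        [3,4] "sent" : ((S\N)\S)/NP
        [4,5] "park" : NP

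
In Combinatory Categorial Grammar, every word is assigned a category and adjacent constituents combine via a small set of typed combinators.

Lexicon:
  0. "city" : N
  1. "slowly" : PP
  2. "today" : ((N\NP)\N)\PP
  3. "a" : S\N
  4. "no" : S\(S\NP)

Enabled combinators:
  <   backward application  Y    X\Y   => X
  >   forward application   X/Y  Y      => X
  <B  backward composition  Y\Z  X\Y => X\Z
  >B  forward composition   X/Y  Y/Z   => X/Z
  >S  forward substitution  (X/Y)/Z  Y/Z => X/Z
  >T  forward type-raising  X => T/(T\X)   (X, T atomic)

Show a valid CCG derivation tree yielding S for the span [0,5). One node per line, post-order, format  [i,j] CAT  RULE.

[0,1] N  lex  "city"
[1,2] PP  lex  "slowly"
[2,3] ((N\NP)\N)\PP  lex  "today"
[1,3] (N\NP)\N  <  k=2
[0,3] N\NP  <  k=1
[3,4] S\N  lex  "a"
[0,4] S\NP  <B  k=3
[4,5] S\(S\NP)  lex  "no"
[0,5] S  <  k=4

[0,5] S   <
  [0,4] S\NP   <B
    [0,3] N\NP   <
      [0,1] "city" : N
      [1,3] (N\NP)\N   <
        [1,2] "slowly" : PP
        [2,3] "today" : ((N\NP)\N)\PP
    [3,4] "a" : S\N
  [4,5] "no" : S\(S\NP)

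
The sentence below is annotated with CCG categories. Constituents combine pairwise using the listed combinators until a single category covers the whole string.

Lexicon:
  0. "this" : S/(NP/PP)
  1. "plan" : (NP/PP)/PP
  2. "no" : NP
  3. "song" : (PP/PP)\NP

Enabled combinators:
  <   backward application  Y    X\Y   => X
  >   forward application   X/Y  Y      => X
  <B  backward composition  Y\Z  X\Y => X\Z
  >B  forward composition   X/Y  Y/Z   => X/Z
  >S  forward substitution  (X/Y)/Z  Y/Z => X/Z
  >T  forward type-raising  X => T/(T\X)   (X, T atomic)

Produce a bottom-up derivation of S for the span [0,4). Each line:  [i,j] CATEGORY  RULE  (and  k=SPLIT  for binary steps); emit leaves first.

[0,4] S   >
  [0,1] "this" : S/(NP/PP)
  [1,4] NP/PP   >S
    [1,2] "plan" : (NP/PP)/PP
    [2,4] PP/PP   <
      [2,3] "no" : NP
      [3,4] "song" : (PP/PP)\NP

[0,1] S/(NP/PP)  lex  "this"
[1,2] (NP/PP)/PP  lex  "plan"
[2,3] NP  lex  "no"
[3,4] (PP/PP)\NP  lex  "song"
[2,4] PP/PP  <  k=3
[1,4] NP/PP  >S  k=2
[0,4] S  >  k=1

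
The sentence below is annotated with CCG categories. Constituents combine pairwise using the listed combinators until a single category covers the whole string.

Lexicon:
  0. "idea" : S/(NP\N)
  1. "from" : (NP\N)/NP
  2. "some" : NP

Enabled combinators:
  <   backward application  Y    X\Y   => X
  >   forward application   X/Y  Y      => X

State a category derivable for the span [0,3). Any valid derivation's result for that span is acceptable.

[0,3] S   >
  [0,1] "idea" : S/(NP\N)
  [1,3] NP\N   >
    [1,2] "from" : (NP\N)/NP
    [2,3] "some" : NP

S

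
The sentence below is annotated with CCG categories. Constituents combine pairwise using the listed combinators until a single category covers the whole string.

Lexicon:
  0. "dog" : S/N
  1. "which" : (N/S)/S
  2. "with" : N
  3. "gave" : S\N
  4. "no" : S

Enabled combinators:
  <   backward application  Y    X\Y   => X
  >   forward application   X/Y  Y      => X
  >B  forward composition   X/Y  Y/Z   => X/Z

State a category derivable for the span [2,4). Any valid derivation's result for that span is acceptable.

S

[0,5] S   >
  [0,1] "dog" : S/N
  [1,5] N   >
    [1,4] N/S   >
      [1,2] "which" : (N/S)/S
      [2,4] S   <
        [2,3] "with" : N
        [3,4] "gave" : S\N
    [4,5] "no" : S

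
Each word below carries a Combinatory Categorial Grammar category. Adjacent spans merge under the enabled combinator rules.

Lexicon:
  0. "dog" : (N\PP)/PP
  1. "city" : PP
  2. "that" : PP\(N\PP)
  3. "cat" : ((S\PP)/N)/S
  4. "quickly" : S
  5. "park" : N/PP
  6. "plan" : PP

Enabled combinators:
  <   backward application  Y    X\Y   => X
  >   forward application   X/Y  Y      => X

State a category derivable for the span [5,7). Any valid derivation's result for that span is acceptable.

[0,7] S   <
  [0,3] PP   <
    [0,2] N\PP   >
      [0,1] "dog" : (N\PP)/PP
      [1,2] "city" : PP
    [2,3] "that" : PP\(N\PP)
  [3,7] S\PP   >
    [3,5] (S\PP)/N   >
      [3,4] "cat" : ((S\PP)/N)/S
      [4,5] "quickly" : S
    [5,7] N   >
      [5,6] "park" : N/PP
      [6,7] "plan" : PP

N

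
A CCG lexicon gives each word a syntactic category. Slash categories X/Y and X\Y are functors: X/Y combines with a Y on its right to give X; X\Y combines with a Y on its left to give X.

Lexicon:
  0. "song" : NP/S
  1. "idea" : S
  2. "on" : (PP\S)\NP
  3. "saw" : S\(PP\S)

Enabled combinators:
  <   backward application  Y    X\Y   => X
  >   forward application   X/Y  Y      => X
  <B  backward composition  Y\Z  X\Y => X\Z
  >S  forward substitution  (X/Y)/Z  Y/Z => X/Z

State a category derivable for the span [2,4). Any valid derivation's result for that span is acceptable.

S\NP

[0,4] S   <
  [0,2] NP   >
    [0,1] "song" : NP/S
    [1,2] "idea" : S
  [2,4] S\NP   <B
    [2,3] "on" : (PP\S)\NP
    [3,4] "saw" : S\(PP\S)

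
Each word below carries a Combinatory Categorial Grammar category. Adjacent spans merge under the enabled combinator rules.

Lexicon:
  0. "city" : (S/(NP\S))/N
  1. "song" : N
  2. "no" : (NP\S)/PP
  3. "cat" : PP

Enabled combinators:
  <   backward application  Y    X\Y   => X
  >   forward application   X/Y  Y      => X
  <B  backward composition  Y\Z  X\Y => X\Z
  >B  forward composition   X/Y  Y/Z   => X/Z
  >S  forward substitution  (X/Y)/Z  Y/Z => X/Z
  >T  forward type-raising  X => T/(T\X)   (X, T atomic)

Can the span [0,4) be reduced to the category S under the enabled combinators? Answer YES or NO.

[0,4] S   >
  [0,2] S/(NP\S)   >
    [0,1] "city" : (S/(NP\S))/N
    [1,2] "song" : N
  [2,4] NP\S   >
    [2,3] "no" : (NP\S)/PP
    [3,4] "cat" : PP

YES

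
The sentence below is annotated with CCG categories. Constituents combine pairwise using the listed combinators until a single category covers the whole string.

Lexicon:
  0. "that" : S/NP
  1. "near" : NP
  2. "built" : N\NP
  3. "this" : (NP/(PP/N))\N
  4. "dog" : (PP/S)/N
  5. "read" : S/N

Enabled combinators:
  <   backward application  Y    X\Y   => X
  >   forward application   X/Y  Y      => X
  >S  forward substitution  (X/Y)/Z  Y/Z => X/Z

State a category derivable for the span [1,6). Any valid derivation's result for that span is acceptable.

NP

[0,6] S   >
  [0,1] "that" : S/NP
  [1,6] NP   >
    [1,4] NP/(PP/N)   <
      [1,3] N   <
        [1,2] "near" : NP
        [2,3] "built" : N\NP
      [3,4] "this" : (NP/(PP/N))\N
    [4,6] PP/N   >S
      [4,5] "dog" : (PP/S)/N
      [5,6] "read" : S/N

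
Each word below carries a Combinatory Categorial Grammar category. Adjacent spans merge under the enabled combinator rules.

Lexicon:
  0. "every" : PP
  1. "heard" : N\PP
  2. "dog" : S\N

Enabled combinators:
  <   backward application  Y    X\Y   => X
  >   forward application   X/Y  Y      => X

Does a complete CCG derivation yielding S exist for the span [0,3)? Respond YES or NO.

[0,3] S   <
  [0,2] N   <
    [0,1] "every" : PP
    [1,2] "heard" : N\PP
  [2,3] "dog" : S\N

YES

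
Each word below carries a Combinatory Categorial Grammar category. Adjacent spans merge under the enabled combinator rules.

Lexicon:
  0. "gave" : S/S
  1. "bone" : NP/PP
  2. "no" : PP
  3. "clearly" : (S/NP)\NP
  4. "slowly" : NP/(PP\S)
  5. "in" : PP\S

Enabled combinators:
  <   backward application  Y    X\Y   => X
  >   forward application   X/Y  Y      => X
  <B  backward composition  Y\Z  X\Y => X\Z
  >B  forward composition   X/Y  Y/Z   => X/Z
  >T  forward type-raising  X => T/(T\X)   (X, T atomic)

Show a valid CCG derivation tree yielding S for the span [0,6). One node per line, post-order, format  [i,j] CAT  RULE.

[0,6] S   >
  [0,4] S/NP   >B
    [0,1] "gave" : S/S
    [1,4] S/NP   <
      [1,3] NP   >
        [1,2] "bone" : NP/PP
        [2,3] "no" : PP
      [3,4] "clearly" : (S/NP)\NP
  [4,6] NP   >
    [4,5] "slowly" : NP/(PP\S)
    [5,6] "in" : PP\S

[0,1] S/S  lex  "gave"
[1,2] NP/PP  lex  "bone"
[2,3] PP  lex  "no"
[1,3] NP  >  k=2
[3,4] (S/NP)\NP  lex  "clearly"
[1,4] S/NP  <  k=3
[0,4] S/NP  >B  k=1
[4,5] NP/(PP\S)  lex  "slowly"
[5,6] PP\S  lex  "in"
[4,6] NP  >  k=5
[0,6] S  >  k=4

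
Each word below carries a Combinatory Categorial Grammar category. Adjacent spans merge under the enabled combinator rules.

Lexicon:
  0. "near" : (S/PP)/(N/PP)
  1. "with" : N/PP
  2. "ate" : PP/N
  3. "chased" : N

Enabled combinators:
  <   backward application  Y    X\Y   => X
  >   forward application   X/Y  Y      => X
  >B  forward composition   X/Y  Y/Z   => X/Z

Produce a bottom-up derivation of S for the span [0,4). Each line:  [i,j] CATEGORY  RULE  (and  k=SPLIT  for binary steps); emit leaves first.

[0,1] (S/PP)/(N/PP)  lex  "near"
[1,2] N/PP  lex  "with"
[0,2] S/PP  >  k=1
[2,3] PP/N  lex  "ate"
[3,4] N  lex  "chased"
[2,4] PP  >  k=3
[0,4] S  >  k=2

[0,4] S   >
  [0,2] S/PP   >
    [0,1] "near" : (S/PP)/(N/PP)
    [1,2] "with" : N/PP
  [2,4] PP   >
    [2,3] "ate" : PP/N
    [3,4] "chased" : N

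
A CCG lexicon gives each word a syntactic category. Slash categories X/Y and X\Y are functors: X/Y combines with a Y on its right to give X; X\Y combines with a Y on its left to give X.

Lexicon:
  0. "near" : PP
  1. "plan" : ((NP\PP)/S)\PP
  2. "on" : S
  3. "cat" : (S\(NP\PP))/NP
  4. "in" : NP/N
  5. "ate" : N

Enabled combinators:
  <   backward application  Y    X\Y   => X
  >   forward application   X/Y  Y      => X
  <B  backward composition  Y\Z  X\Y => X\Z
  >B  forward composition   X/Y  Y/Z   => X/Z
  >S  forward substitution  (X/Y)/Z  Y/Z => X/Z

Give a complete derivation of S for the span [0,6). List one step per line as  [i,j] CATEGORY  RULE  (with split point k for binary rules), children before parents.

[0,1] PP  lex  "near"
[1,2] ((NP\PP)/S)\PP  lex  "plan"
[0,2] (NP\PP)/S  <  k=1
[2,3] S  lex  "on"
[0,3] NP\PP  >  k=2
[3,4] (S\(NP\PP))/NP  lex  "cat"
[4,5] NP/N  lex  "in"
[5,6] N  lex  "ate"
[4,6] NP  >  k=5
[3,6] S\(NP\PP)  >  k=4
[0,6] S  <  k=3

[0,6] S   <
  [0,3] NP\PP   >
    [0,2] (NP\PP)/S   <
      [0,1] "near" : PP
      [1,2] "plan" : ((NP\PP)/S)\PP
    [2,3] "on" : S
  [3,6] S\(NP\PP)   >
    [3,4] "cat" : (S\(NP\PP))/NP
    [4,6] NP   >
      [4,5] "in" : NP/N
      [5,6] "ate" : N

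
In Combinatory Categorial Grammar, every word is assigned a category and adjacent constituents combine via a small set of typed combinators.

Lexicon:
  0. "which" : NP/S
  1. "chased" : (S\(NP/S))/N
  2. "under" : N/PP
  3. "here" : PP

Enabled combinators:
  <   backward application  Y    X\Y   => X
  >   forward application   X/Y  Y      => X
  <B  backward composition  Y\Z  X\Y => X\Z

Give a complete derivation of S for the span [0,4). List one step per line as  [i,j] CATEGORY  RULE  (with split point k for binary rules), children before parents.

[0,4] S   <
  [0,1] "which" : NP/S
  [1,4] S\(NP/S)   >
    [1,2] "chased" : (S\(NP/S))/N
    [2,4] N   >
      [2,3] "under" : N/PP
      [3,4] "here" : PP

[0,1] NP/S  lex  "which"
[1,2] (S\(NP/S))/N  lex  "chased"
[2,3] N/PP  lex  "under"
[3,4] PP  lex  "here"
[2,4] N  >  k=3
[1,4] S\(NP/S)  >  k=2
[0,4] S  <  k=1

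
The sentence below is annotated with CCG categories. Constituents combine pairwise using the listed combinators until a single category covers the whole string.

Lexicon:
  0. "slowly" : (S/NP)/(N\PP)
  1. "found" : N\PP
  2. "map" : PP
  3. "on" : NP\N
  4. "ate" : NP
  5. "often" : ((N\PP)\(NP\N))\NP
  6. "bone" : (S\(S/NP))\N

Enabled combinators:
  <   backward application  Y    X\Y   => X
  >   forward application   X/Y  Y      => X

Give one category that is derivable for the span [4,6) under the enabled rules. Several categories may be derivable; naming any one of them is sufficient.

(N\PP)\(NP\N)

[0,7] S   <
  [0,2] S/NP   >
    [0,1] "slowly" : (S/NP)/(N\PP)
    [1,2] "found" : N\PP
  [2,7] S\(S/NP)   <
    [2,6] N   <
      [2,3] "map" : PP
      [3,6] N\PP   <
        [3,4] "on" : NP\N
        [4,6] (N\PP)\(NP\N)   <
          [4,5] "ate" : NP
          [5,6] "often" : ((N\PP)\(NP\N))\NP
    [6,7] "bone" : (S\(S/NP))\N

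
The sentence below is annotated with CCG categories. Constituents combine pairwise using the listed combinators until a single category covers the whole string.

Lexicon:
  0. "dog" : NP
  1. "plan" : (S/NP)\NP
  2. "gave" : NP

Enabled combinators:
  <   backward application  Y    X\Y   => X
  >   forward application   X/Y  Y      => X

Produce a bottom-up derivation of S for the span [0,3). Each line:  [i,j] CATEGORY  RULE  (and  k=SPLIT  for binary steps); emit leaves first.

[0,3] S   >
  [0,2] S/NP   <
    [0,1] "dog" : NP
    [1,2] "plan" : (S/NP)\NP
  [2,3] "gave" : NP

[0,1] NP  lex  "dog"
[1,2] (S/NP)\NP  lex  "plan"
[0,2] S/NP  <  k=1
[2,3] NP  lex  "gave"
[0,3] S  >  k=2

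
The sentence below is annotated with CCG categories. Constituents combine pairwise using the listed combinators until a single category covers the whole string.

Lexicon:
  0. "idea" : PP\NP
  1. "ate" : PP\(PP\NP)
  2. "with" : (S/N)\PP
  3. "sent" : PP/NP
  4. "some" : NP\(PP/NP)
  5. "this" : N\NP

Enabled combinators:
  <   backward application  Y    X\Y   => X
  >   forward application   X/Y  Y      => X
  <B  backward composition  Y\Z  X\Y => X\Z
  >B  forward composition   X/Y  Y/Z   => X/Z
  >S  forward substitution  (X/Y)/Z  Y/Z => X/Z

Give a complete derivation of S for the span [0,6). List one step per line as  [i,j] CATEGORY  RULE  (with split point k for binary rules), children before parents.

[0,6] S   >
  [0,3] S/N   <
    [0,2] PP   <
      [0,1] "idea" : PP\NP
      [1,2] "ate" : PP\(PP\NP)
    [2,3] "with" : (S/N)\PP
  [3,6] N   <
    [3,5] NP   <
      [3,4] "sent" : PP/NP
      [4,5] "some" : NP\(PP/NP)
    [5,6] "this" : N\NP

[0,1] PP\NP  lex  "idea"
[1,2] PP\(PP\NP)  lex  "ate"
[0,2] PP  <  k=1
[2,3] (S/N)\PP  lex  "with"
[0,3] S/N  <  k=2
[3,4] PP/NP  lex  "sent"
[4,5] NP\(PP/NP)  lex  "some"
[3,5] NP  <  k=4
[5,6] N\NP  lex  "this"
[3,6] N  <  k=5
[0,6] S  >  k=3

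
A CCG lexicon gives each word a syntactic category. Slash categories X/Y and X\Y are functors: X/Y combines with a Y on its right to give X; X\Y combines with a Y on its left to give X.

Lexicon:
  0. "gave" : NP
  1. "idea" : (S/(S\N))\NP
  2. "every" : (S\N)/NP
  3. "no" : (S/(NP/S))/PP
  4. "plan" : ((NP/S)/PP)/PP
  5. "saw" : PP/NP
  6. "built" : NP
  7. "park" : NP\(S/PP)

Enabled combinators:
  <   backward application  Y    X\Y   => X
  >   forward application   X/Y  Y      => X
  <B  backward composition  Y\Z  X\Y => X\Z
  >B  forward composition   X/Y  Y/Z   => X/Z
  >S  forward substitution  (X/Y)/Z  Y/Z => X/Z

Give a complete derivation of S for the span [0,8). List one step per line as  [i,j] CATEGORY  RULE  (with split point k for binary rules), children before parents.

[0,1] NP  lex  "gave"
[1,2] (S/(S\N))\NP  lex  "idea"
[0,2] S/(S\N)  <  k=1
[2,3] (S\N)/NP  lex  "every"
[3,4] (S/(NP/S))/PP  lex  "no"
[4,5] ((NP/S)/PP)/PP  lex  "plan"
[5,6] PP/NP  lex  "saw"
[6,7] NP  lex  "built"
[5,7] PP  >  k=6
[4,7] (NP/S)/PP  >  k=5
[3,7] S/PP  >S  k=4
[7,8] NP\(S/PP)  lex  "park"
[3,8] NP  <  k=7
[2,8] S\N  >  k=3
[0,8] S  >  k=2

[0,8] S   >
  [0,2] S/(S\N)   <
    [0,1] "gave" : NP
    [1,2] "idea" : (S/(S\N))\NP
  [2,8] S\N   >
    [2,3] "every" : (S\N)/NP
    [3,8] NP   <
      [3,7] S/PP   >S
        [3,4] "no" : (S/(NP/S))/PP
        [4,7] (NP/S)/PP   >
          [4,5] "plan" : ((NP/S)/PP)/PP
          [5,7] PP   >
            [5,6] "saw" : PP/NP
            [6,7] "built" : NP
      [7,8] "park" : NP\(S/PP)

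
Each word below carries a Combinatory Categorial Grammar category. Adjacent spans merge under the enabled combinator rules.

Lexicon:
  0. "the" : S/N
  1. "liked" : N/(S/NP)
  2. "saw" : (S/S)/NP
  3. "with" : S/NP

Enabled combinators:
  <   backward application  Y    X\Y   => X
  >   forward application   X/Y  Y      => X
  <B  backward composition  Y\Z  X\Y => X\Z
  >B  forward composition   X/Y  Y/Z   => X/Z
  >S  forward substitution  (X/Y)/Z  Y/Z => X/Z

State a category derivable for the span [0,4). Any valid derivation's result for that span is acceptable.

S

[0,4] S   >
  [0,1] "the" : S/N
  [1,4] N   >
    [1,2] "liked" : N/(S/NP)
    [2,4] S/NP   >S
      [2,3] "saw" : (S/S)/NP
      [3,4] "with" : S/NP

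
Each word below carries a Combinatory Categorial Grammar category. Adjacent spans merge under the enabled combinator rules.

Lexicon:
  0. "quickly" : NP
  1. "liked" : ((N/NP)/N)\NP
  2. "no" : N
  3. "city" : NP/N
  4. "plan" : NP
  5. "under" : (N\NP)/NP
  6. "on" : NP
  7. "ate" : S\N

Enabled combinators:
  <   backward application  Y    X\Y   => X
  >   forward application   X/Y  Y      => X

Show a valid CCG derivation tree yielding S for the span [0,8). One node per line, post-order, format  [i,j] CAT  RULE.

[0,1] NP  lex  "quickly"
[1,2] ((N/NP)/N)\NP  lex  "liked"
[0,2] (N/NP)/N  <  k=1
[2,3] N  lex  "no"
[0,3] N/NP  >  k=2
[3,4] NP/N  lex  "city"
[4,5] NP  lex  "plan"
[5,6] (N\NP)/NP  lex  "under"
[6,7] NP  lex  "on"
[5,7] N\NP  >  k=6
[4,7] N  <  k=5
[3,7] NP  >  k=4
[0,7] N  >  k=3
[7,8] S\N  lex  "ate"
[0,8] S  <  k=7

[0,8] S   <
  [0,7] N   >
    [0,3] N/NP   >
      [0,2] (N/NP)/N   <
        [0,1] "quickly" : NP
        [1,2] "liked" : ((N/NP)/N)\NP
      [2,3] "no" : N
    [3,7] NP   >
      [3,4] "city" : NP/N
      [4,7] N   <
        [4,5] "plan" : NP
        [5,7] N\NP   >
          [5,6] "under" : (N\NP)/NP
          [6,7] "on" : NP
  [7,8] "ate" : S\N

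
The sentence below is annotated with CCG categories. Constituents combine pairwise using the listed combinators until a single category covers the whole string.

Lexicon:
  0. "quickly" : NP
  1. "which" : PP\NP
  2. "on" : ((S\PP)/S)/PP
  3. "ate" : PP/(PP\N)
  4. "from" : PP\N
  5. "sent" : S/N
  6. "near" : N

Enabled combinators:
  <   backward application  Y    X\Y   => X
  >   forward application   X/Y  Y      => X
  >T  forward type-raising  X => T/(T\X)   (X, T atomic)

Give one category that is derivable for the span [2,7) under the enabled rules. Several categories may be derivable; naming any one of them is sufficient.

S\PP

[0,7] S   <
  [0,2] PP   <
    [0,1] "quickly" : NP
    [1,2] "which" : PP\NP
  [2,7] S\PP   >
    [2,5] (S\PP)/S   >
      [2,3] "on" : ((S\PP)/S)/PP
      [3,5] PP   >
        [3,4] "ate" : PP/(PP\N)
        [4,5] "from" : PP\N
    [5,7] S   >
      [5,6] "sent" : S/N
      [6,7] "near" : N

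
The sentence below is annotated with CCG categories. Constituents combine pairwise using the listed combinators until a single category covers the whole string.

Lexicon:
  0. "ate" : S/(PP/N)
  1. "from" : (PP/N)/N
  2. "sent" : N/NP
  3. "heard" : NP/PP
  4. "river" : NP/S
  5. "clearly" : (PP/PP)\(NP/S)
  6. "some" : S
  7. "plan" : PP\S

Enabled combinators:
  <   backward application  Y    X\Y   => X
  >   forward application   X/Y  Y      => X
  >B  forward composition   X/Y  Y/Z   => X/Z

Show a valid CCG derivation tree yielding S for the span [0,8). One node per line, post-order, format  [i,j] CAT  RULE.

[0,8] S   >
  [0,3] S/NP   >B
    [0,2] S/N   >B
      [0,1] "ate" : S/(PP/N)
      [1,2] "from" : (PP/N)/N
    [2,3] "sent" : N/NP
  [3,8] NP   >
    [3,6] NP/PP   >B
      [3,4] "heard" : NP/PP
      [4,6] PP/PP   <
        [4,5] "river" : NP/S
        [5,6] "clearly" : (PP/PP)\(NP/S)
    [6,8] PP   <
      [6,7] "some" : S
      [7,8] "plan" : PP\S

[0,1] S/(PP/N)  lex  "ate"
[1,2] (PP/N)/N  lex  "from"
[0,2] S/N  >B  k=1
[2,3] N/NP  lex  "sent"
[0,3] S/NP  >B  k=2
[3,4] NP/PP  lex  "heard"
[4,5] NP/S  lex  "river"
[5,6] (PP/PP)\(NP/S)  lex  "clearly"
[4,6] PP/PP  <  k=5
[3,6] NP/PP  >B  k=4
[6,7] S  lex  "some"
[7,8] PP\S  lex  "plan"
[6,8] PP  <  k=7
[3,8] NP  >  k=6
[0,8] S  >  k=3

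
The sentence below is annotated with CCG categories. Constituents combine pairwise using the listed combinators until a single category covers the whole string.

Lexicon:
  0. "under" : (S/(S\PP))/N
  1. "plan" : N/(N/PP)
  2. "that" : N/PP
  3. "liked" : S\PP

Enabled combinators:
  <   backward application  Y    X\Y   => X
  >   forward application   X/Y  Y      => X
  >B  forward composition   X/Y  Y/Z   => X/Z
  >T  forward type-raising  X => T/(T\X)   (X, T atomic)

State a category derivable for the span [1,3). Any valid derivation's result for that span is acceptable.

[0,4] S   >
  [0,3] S/(S\PP)   >
    [0,1] "under" : (S/(S\PP))/N
    [1,3] N   >
      [1,2] "plan" : N/(N/PP)
      [2,3] "that" : N/PP
  [3,4] "liked" : S\PP

N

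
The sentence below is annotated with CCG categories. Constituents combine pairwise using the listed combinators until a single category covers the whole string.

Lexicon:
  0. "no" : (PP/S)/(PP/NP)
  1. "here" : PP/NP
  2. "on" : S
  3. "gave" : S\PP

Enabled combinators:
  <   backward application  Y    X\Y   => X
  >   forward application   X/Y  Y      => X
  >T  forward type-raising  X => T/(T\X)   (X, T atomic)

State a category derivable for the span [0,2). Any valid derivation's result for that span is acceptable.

PP/S

[0,4] S   <
  [0,3] PP   >
    [0,2] PP/S   >
      [0,1] "no" : (PP/S)/(PP/NP)
      [1,2] "here" : PP/NP
    [2,3] "on" : S
  [3,4] "gave" : S\PP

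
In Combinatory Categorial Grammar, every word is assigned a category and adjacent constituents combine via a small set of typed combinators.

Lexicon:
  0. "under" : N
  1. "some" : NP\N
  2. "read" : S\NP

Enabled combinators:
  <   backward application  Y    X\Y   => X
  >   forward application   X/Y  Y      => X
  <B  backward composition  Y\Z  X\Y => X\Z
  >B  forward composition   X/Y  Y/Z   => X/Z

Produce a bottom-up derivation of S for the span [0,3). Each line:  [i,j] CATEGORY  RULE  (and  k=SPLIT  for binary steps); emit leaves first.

[0,3] S   <
  [0,2] NP   <
    [0,1] "under" : N
    [1,2] "some" : NP\N
  [2,3] "read" : S\NP

[0,1] N  lex  "under"
[1,2] NP\N  lex  "some"
[0,2] NP  <  k=1
[2,3] S\NP  lex  "read"
[0,3] S  <  k=2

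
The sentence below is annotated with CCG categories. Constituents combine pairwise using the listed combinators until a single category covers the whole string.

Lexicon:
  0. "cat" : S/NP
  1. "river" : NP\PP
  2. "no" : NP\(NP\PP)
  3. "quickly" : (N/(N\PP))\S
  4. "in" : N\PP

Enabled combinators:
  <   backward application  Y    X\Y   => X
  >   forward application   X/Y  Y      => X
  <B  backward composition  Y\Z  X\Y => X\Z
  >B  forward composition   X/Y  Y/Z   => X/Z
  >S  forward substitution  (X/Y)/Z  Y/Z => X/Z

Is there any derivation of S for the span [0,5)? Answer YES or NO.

NO

S/NP NP\PP NP\(NP\PP) (N/(N\PP))\S N\PP
CKY chart[0,5] = {N}; S ∉ chart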